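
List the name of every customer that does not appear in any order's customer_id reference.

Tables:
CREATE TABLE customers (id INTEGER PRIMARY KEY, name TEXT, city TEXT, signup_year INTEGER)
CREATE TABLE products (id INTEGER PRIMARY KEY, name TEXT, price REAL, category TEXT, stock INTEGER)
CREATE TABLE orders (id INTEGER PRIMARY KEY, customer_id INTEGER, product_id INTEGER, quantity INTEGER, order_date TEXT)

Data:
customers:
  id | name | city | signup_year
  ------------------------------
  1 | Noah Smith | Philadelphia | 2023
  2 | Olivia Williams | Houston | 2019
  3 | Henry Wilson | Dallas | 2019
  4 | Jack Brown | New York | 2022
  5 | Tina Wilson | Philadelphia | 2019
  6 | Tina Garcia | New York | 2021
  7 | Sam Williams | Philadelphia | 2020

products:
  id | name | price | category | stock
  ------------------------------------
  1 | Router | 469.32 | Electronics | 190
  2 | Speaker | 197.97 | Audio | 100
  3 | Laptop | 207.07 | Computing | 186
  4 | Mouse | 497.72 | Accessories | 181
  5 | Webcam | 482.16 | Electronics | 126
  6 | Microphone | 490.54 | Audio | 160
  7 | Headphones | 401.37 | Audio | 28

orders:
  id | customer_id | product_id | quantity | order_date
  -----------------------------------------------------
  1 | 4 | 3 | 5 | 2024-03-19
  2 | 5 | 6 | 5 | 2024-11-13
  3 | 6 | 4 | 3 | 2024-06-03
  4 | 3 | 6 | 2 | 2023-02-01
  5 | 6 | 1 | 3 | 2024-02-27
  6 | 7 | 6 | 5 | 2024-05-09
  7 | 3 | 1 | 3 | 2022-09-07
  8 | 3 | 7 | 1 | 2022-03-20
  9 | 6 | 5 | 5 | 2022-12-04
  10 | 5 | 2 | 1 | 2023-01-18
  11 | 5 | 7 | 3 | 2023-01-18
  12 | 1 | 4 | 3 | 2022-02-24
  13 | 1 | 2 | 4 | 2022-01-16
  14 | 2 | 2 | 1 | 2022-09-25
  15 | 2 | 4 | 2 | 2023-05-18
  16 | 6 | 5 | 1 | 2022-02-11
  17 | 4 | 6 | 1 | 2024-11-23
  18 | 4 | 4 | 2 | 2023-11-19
SELECT p.name FROM customers p LEFT JOIN orders c ON c.customer_id = p.id WHERE c.id IS NULL

Execution result:
(no rows)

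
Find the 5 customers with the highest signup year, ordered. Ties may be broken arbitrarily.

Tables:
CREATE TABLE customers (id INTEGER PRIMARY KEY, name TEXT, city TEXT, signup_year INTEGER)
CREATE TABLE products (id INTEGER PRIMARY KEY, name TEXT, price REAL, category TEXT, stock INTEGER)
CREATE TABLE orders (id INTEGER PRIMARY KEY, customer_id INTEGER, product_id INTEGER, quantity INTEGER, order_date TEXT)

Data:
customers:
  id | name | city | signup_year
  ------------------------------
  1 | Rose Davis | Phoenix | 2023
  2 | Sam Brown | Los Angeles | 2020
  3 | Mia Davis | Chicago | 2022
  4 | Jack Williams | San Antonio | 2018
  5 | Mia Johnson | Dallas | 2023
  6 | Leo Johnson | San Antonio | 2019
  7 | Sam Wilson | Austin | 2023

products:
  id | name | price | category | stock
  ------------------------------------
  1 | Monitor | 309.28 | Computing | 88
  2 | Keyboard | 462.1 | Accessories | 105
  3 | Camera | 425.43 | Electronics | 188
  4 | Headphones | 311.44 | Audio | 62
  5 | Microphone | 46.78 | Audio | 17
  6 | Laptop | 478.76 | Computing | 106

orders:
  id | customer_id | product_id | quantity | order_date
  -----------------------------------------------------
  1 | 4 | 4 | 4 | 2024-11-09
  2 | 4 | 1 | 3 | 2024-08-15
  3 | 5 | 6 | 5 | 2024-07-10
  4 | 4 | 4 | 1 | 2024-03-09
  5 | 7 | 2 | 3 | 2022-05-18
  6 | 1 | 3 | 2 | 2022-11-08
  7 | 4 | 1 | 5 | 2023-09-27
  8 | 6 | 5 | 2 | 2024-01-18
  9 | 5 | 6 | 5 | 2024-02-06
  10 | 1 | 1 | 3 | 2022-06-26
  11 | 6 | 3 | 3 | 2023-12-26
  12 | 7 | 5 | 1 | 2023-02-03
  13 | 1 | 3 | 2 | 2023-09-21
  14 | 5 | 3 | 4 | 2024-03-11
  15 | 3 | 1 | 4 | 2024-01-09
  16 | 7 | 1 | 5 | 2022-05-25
SELECT name, signup_year FROM customers ORDER BY signup_year DESC LIMIT 5

Execution result:
name | signup_year
Rose Davis | 2023
Mia Johnson | 2023
Sam Wilson | 2023
Mia Davis | 2022
Sam Brown | 2020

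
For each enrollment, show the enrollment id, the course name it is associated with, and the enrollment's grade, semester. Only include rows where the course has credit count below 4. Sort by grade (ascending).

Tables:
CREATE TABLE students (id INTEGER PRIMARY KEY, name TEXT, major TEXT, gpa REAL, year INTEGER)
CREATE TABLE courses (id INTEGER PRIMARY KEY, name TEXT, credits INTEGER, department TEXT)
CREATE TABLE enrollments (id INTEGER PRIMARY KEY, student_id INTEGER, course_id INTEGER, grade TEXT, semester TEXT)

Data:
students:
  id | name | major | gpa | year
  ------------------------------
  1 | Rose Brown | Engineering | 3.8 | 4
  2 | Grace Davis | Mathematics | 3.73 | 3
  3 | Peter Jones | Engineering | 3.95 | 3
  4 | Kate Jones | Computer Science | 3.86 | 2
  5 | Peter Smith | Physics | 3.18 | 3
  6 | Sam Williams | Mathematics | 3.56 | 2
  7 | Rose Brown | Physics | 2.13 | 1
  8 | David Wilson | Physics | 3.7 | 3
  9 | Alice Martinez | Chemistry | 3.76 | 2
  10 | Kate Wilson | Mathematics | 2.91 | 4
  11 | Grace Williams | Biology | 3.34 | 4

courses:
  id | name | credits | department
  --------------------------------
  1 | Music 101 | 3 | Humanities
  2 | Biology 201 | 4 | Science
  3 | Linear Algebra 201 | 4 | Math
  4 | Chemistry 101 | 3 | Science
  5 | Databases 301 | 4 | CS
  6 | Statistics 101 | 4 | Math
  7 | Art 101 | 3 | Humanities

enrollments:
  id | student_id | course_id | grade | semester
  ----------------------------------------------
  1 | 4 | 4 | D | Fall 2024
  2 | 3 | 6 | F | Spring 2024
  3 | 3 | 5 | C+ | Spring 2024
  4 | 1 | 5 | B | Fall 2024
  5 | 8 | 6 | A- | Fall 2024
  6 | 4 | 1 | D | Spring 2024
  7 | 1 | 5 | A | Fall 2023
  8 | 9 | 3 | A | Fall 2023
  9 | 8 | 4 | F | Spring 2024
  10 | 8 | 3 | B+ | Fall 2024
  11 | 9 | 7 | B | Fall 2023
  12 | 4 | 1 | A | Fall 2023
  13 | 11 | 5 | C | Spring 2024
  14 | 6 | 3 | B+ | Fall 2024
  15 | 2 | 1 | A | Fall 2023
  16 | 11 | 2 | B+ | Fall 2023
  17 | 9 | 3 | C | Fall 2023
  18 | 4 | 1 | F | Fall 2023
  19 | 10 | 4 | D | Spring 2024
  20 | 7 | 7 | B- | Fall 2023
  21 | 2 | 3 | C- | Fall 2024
SELECT c.id, p.name AS course, c.grade, c.semester FROM enrollments c JOIN courses p ON c.course_id = p.id WHERE p.credits < 4 ORDER BY c.grade ASC

Execution result:
id | course | grade | semester
12 | Music 101 | A | Fall 2023
15 | Music 101 | A | Fall 2023
11 | Art 101 | B | Fall 2023
20 | Art 101 | B- | Fall 2023
1 | Chemistry 101 | D | Fall 2024
6 | Music 101 | D | Spring 2024
19 | Chemistry 101 | D | Spring 2024
9 | Chemistry 101 | F | Spring 2024
18 | Music 101 | F | Fall 2023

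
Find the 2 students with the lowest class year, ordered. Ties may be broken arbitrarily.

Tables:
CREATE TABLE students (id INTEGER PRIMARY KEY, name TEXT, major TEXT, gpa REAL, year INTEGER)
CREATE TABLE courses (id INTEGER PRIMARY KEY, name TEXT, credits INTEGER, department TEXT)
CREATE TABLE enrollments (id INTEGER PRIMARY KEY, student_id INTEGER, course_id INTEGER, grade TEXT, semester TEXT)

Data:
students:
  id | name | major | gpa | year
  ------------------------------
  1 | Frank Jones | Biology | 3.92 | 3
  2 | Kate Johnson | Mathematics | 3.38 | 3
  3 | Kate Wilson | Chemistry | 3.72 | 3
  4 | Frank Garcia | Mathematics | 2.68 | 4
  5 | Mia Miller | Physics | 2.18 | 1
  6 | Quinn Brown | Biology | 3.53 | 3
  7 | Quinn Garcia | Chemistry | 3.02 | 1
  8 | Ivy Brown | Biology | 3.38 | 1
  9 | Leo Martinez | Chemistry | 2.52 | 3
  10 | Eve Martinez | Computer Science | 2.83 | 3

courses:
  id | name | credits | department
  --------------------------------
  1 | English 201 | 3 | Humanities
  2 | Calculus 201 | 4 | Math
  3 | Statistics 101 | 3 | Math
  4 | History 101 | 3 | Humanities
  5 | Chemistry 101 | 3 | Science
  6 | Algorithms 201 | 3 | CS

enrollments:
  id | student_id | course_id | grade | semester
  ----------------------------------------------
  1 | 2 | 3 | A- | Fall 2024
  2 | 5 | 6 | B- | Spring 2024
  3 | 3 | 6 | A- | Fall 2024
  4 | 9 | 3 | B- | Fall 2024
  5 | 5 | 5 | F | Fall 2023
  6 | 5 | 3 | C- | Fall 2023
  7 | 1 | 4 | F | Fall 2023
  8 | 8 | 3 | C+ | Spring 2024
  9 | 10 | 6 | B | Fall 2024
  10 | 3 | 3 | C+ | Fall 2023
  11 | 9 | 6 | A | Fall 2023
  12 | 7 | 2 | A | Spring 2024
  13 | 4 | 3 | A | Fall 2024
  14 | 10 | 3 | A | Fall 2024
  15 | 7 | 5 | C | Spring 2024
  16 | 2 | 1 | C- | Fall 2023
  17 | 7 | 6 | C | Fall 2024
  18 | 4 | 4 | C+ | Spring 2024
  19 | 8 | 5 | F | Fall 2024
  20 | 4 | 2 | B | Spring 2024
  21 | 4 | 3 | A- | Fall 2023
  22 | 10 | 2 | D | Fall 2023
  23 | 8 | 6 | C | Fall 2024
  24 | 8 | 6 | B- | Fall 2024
SELECT name, year FROM students ORDER BY year ASC LIMIT 2

Execution result:
name | year
Mia Miller | 1
Quinn Garcia | 1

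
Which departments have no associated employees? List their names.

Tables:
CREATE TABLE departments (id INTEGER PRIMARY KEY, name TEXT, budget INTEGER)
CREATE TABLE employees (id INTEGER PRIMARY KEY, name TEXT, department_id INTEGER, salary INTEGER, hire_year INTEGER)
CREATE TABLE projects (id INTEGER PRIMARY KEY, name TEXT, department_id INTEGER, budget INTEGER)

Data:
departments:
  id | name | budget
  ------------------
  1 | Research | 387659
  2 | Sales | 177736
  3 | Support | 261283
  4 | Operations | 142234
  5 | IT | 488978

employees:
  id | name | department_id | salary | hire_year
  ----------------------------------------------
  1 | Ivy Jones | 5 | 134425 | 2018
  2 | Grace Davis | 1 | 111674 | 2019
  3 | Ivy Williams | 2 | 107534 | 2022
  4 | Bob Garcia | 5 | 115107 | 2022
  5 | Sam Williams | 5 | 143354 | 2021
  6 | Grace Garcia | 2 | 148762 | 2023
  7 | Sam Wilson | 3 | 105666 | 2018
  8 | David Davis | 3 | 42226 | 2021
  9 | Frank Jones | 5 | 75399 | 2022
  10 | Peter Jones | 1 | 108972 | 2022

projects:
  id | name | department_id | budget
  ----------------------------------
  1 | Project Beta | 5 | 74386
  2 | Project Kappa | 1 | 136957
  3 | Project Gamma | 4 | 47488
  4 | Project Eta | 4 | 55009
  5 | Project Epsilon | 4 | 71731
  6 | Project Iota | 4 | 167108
SELECT p.name FROM departments p LEFT JOIN employees c ON c.department_id = p.id WHERE c.id IS NULL

Execution result:
Operations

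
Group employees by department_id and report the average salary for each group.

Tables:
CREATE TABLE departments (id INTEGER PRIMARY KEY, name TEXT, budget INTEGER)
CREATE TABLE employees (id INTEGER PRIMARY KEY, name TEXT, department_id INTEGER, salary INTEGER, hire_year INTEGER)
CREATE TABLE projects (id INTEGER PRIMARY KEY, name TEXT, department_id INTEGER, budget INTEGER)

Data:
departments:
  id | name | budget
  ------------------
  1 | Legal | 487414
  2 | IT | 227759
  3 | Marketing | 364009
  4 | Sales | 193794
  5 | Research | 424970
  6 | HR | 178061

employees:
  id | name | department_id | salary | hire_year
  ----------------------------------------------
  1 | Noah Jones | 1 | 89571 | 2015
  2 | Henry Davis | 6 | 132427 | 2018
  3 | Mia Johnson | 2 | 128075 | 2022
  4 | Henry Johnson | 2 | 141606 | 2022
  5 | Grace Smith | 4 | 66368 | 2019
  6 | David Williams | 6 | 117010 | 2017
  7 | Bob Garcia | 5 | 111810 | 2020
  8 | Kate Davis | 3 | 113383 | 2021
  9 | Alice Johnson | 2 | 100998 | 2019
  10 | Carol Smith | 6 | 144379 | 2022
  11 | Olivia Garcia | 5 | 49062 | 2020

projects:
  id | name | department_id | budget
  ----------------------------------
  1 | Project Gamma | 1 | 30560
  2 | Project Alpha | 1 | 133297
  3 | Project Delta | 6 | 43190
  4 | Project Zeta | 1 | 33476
SELECT department_id, AVG(salary) AS avg_salary FROM employees GROUP BY department_id

Execution result:
department_id | avg_salary
1 | 89571.00
2 | 123559.67
3 | 113383.00
4 | 66368.00
5 | 80436.00
6 | 131272.00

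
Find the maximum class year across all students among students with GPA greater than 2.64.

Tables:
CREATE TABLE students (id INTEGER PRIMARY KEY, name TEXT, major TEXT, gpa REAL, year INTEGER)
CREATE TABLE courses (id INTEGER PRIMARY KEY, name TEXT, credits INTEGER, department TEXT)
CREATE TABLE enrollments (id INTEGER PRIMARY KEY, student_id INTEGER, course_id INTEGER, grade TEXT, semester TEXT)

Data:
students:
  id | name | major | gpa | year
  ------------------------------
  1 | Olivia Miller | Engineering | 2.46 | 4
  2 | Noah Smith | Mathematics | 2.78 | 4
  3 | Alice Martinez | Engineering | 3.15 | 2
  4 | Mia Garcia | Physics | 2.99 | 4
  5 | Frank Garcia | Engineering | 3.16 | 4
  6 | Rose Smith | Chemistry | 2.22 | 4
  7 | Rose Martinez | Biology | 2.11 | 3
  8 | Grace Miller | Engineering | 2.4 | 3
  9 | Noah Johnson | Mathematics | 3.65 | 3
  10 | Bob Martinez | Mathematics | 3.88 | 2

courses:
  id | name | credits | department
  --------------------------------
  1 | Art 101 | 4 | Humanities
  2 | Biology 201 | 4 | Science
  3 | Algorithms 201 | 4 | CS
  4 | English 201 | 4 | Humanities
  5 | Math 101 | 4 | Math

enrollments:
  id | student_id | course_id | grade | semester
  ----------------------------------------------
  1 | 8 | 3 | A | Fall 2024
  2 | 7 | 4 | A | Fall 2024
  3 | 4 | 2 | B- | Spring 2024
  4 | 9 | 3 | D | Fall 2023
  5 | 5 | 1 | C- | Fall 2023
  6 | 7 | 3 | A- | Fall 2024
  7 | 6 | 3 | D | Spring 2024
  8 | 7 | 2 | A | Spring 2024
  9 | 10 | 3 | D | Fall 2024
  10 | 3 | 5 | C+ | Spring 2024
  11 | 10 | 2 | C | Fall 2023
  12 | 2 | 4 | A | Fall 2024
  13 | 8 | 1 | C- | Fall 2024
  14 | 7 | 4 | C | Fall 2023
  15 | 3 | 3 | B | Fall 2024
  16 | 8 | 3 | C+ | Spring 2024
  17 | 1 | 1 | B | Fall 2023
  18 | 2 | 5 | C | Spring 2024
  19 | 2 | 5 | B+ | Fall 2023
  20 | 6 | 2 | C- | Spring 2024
SELECT MAX(year) FROM students WHERE gpa > 2.64

Execution result:
4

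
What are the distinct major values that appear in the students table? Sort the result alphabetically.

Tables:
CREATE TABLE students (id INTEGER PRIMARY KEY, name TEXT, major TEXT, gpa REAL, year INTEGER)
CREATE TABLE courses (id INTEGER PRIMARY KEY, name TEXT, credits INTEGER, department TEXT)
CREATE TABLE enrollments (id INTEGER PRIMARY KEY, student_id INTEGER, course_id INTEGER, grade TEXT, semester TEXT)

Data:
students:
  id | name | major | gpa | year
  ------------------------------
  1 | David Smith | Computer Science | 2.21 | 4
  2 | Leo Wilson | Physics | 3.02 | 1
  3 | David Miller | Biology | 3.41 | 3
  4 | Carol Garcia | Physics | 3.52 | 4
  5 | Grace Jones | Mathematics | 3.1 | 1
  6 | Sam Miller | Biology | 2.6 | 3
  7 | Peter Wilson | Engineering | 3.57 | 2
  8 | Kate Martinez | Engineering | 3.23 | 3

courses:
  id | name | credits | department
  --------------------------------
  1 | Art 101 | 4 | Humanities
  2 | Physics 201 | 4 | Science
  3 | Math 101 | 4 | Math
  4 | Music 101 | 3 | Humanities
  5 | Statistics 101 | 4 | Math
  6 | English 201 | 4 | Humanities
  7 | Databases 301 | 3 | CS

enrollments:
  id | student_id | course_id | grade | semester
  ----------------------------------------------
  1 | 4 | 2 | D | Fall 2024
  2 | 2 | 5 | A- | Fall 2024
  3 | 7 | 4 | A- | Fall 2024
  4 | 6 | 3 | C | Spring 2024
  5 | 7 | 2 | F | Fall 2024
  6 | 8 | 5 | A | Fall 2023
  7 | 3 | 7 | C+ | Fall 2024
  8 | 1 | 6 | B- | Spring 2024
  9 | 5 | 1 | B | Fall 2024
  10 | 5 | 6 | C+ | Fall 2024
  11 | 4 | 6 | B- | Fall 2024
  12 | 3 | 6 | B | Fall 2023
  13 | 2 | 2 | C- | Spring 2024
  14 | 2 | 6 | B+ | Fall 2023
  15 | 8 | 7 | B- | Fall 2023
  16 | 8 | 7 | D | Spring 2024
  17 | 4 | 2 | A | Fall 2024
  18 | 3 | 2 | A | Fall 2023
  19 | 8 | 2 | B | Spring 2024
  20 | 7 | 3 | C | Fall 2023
SELECT DISTINCT major FROM students ORDER BY major

Execution result:
major
Biology
Computer Science
Engineering
Mathematics
Physics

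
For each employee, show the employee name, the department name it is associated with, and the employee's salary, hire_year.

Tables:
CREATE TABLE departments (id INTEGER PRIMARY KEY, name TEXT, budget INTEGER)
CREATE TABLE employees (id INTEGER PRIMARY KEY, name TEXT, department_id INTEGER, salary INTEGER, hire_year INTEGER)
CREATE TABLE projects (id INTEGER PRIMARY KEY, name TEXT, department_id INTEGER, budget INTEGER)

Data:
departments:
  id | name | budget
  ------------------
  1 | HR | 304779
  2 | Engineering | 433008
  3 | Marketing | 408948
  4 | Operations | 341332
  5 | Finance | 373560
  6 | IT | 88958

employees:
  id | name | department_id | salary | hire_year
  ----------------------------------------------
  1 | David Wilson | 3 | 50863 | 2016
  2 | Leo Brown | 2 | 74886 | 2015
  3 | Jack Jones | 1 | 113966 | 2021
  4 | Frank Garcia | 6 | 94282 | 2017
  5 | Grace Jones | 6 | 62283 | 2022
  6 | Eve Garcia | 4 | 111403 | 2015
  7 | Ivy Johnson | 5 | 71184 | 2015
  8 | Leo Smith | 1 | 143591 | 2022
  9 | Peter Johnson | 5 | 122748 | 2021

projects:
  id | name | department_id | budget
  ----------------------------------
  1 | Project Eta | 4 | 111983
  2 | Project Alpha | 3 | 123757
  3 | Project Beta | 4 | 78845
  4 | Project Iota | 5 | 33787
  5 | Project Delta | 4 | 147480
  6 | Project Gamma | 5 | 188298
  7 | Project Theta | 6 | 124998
SELECT c.name, p.name AS department, c.salary, c.hire_year FROM employees c JOIN departments p ON c.department_id = p.id

Execution result:
name | department | salary | hire_year
David Wilson | Marketing | 50863 | 2016
Leo Brown | Engineering | 74886 | 2015
Jack Jones | HR | 113966 | 2021
Frank Garcia | IT | 94282 | 2017
Grace Jones | IT | 62283 | 2022
Eve Garcia | Operations | 111403 | 2015
Ivy Johnson | Finance | 71184 | 2015
Leo Smith | HR | 143591 | 2022
Peter Johnson | Finance | 122748 | 2021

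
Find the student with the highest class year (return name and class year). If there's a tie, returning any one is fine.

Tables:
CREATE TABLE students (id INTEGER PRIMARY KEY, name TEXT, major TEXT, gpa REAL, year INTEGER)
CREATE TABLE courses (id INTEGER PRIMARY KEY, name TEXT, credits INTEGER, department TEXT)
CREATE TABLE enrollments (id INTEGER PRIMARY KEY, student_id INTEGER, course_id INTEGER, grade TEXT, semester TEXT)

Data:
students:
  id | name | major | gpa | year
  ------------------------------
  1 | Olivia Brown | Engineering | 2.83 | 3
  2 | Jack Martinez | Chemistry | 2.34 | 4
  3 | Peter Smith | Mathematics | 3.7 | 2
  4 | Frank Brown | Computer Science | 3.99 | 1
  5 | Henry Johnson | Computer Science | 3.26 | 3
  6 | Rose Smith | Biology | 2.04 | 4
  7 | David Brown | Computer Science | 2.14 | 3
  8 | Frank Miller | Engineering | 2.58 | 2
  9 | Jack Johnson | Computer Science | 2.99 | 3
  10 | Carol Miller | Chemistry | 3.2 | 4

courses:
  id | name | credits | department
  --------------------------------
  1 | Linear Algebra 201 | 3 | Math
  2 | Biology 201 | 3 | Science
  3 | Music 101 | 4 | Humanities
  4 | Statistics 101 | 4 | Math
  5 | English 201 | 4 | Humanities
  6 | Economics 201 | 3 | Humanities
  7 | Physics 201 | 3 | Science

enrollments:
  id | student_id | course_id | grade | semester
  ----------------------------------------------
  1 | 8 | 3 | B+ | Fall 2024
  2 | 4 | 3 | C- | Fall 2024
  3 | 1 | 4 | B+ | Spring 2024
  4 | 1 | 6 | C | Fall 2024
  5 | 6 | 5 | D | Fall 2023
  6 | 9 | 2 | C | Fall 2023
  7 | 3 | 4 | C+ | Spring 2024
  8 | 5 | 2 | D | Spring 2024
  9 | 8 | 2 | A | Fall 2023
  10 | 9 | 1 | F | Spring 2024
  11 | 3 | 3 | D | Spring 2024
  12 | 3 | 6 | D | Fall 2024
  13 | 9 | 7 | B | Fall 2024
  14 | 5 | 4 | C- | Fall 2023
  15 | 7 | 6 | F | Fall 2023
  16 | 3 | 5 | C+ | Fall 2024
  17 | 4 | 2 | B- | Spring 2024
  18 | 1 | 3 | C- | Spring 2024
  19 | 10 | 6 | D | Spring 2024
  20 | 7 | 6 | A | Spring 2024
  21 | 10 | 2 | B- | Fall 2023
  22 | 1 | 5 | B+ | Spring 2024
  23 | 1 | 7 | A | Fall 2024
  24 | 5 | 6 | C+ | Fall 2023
SELECT name, year FROM students ORDER BY year DESC LIMIT 1

Execution result:
name | year
Jack Martinez | 4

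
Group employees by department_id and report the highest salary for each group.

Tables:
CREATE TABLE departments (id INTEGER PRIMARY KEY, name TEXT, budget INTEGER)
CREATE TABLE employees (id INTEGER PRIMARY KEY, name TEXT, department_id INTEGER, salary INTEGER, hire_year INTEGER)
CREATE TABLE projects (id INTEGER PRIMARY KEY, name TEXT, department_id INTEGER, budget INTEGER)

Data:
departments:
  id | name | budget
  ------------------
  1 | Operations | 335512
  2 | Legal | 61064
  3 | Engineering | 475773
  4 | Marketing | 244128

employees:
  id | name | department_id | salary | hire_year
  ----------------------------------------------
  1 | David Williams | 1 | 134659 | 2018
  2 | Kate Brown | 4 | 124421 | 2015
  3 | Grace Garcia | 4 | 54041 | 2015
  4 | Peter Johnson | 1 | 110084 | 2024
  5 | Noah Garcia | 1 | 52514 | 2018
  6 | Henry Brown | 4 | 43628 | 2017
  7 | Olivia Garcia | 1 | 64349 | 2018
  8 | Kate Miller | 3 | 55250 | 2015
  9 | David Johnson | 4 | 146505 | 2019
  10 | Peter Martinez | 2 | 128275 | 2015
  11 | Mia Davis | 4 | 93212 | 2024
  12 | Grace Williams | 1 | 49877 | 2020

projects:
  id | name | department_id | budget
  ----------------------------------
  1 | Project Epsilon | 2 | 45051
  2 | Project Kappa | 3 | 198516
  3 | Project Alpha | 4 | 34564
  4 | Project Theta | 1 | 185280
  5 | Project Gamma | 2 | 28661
SELECT department_id, MAX(salary) AS max_salary FROM employees GROUP BY department_id

Execution result:
department_id | max_salary
1 | 134659
2 | 128275
3 | 55250
4 | 146505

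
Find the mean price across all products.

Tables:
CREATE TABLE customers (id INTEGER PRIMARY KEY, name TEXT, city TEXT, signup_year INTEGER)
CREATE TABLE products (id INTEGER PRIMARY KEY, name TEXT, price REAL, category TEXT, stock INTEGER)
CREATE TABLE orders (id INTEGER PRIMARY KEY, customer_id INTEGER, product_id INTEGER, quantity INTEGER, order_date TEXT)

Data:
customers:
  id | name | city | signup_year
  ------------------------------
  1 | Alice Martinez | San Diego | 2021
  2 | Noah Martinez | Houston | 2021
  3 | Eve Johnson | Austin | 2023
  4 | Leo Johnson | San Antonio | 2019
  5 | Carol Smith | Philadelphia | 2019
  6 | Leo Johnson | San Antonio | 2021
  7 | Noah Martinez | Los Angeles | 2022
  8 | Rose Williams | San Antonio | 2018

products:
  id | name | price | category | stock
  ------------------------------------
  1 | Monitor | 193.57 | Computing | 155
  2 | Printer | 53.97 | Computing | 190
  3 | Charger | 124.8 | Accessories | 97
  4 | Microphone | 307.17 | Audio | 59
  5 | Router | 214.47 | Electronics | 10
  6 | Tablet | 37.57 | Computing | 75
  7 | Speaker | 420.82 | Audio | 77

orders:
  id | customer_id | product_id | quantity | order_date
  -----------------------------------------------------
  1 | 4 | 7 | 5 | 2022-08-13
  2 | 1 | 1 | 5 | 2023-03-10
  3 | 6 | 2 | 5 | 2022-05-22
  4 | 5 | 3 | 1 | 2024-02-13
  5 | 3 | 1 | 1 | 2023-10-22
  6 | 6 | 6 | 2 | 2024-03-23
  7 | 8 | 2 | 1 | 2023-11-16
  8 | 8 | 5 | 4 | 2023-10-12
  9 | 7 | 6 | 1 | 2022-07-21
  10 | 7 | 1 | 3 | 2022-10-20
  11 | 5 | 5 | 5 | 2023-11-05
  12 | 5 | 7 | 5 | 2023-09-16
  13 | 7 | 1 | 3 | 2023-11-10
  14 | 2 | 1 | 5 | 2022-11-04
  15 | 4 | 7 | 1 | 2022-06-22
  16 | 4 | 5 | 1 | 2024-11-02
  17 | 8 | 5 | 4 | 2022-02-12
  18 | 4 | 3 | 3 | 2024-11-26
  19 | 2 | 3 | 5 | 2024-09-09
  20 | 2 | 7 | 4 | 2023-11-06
SELECT AVG(price) FROM products

Execution result:
193.20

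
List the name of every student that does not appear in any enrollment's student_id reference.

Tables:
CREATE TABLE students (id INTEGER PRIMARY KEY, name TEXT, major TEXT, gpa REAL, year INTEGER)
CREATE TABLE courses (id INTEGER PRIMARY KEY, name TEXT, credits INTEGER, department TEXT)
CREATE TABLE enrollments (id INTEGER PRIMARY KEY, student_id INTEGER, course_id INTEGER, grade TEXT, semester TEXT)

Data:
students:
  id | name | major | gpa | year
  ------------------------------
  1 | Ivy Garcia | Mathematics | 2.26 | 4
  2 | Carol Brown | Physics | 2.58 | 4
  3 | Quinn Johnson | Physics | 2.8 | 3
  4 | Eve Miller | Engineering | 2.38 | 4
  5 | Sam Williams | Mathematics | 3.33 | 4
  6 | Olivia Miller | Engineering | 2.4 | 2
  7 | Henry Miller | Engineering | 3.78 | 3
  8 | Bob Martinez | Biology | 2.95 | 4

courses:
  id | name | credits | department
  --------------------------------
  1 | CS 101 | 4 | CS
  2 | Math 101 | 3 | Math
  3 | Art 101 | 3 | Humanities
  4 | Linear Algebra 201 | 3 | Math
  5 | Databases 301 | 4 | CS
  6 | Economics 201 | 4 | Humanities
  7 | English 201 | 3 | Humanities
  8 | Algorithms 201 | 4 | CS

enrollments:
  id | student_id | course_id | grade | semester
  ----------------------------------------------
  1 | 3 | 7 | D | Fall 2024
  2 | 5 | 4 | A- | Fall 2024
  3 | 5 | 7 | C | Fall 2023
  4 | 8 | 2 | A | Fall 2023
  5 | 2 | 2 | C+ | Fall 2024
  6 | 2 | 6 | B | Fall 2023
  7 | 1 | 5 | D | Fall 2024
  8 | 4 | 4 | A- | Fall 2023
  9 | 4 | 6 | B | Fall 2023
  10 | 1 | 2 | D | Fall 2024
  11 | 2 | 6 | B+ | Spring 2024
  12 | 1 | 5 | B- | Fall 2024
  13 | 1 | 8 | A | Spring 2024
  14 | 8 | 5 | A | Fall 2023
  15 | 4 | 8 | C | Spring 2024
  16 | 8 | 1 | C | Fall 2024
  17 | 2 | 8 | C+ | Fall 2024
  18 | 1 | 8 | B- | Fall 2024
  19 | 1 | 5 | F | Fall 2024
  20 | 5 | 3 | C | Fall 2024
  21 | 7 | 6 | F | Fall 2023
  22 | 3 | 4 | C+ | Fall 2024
SELECT p.name FROM students p LEFT JOIN enrollments c ON c.student_id = p.id WHERE c.id IS NULL

Execution result:
Olivia Miller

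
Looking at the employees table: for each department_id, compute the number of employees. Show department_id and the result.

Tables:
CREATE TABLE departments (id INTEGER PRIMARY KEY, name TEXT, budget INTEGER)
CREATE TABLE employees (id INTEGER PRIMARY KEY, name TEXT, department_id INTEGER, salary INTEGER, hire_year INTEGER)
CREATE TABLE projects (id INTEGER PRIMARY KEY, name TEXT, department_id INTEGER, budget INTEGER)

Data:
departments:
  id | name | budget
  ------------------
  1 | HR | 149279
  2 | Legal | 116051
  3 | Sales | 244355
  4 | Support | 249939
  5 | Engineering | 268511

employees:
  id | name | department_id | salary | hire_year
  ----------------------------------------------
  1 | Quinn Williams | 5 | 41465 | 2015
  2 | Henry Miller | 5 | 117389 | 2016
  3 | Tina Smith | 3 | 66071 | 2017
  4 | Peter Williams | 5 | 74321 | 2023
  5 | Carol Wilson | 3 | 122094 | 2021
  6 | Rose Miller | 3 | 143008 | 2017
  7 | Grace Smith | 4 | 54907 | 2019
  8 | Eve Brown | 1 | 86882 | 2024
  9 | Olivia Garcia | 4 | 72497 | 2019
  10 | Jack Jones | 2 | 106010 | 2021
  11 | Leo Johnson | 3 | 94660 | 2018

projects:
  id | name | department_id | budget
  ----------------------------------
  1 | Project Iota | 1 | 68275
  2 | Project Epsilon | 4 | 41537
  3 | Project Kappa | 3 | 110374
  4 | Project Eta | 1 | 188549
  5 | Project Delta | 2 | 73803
SELECT department_id, COUNT(*) AS n FROM employees GROUP BY department_id

Execution result:
department_id | n
1 | 1
2 | 1
3 | 4
4 | 2
5 | 3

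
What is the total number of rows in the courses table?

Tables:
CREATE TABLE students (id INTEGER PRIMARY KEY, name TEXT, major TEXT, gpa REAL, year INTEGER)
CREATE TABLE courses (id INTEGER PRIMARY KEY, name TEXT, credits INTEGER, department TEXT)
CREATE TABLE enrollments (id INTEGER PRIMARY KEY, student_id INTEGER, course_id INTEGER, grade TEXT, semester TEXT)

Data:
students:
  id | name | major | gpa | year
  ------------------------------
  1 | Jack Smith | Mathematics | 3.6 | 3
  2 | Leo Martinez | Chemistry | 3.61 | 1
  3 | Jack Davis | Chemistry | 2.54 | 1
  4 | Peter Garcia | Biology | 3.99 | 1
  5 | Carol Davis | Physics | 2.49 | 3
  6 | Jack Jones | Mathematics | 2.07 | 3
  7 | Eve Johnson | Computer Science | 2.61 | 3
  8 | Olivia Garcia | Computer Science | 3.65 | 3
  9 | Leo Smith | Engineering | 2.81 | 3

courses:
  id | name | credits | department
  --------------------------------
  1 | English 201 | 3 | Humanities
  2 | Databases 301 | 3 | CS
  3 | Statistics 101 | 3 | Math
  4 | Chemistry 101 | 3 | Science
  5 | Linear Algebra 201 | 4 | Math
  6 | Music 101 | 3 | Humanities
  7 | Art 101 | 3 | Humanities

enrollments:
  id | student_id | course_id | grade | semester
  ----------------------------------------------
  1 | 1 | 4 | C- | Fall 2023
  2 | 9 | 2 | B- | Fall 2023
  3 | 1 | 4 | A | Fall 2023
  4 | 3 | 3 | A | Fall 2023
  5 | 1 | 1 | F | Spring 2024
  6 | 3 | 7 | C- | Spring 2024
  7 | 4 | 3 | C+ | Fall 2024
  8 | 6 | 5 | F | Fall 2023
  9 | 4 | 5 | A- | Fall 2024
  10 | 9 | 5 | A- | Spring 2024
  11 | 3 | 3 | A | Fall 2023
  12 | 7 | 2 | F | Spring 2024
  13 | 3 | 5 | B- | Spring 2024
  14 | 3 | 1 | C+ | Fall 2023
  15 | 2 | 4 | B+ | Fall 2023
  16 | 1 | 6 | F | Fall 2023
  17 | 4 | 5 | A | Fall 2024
SELECT COUNT(*) FROM courses

Execution result:
7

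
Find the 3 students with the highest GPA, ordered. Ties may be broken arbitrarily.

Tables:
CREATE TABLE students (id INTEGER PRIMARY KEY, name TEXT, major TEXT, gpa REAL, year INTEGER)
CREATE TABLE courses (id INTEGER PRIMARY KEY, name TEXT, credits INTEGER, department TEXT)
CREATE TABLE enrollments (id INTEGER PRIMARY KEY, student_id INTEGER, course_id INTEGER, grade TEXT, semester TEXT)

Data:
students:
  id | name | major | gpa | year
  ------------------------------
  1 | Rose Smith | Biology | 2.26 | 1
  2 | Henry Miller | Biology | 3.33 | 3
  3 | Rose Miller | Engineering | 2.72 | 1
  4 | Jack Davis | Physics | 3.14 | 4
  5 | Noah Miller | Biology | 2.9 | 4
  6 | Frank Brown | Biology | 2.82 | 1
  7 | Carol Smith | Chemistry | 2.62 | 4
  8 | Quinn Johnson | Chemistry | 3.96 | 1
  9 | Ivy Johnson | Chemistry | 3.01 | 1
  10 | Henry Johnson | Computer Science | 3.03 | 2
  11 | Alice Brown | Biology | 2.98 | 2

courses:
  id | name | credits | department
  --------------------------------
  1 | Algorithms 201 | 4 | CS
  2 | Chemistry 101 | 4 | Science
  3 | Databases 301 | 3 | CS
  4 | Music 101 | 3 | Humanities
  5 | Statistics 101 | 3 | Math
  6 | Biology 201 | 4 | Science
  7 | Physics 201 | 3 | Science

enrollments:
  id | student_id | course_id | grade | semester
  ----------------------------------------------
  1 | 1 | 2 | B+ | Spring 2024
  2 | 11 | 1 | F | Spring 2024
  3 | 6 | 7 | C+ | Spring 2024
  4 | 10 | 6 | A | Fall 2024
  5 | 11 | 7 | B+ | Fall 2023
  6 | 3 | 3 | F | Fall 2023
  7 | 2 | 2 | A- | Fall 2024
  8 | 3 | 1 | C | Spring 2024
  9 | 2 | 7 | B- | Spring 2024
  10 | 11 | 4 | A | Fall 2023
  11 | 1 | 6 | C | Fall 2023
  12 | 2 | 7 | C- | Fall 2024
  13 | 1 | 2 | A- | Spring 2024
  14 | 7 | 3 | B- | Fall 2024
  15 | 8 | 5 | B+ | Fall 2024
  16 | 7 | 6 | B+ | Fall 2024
SELECT name, gpa FROM students ORDER BY gpa DESC LIMIT 3

Execution result:
name | gpa
Quinn Johnson | 3.96
Henry Miller | 3.33
Jack Davis | 3.14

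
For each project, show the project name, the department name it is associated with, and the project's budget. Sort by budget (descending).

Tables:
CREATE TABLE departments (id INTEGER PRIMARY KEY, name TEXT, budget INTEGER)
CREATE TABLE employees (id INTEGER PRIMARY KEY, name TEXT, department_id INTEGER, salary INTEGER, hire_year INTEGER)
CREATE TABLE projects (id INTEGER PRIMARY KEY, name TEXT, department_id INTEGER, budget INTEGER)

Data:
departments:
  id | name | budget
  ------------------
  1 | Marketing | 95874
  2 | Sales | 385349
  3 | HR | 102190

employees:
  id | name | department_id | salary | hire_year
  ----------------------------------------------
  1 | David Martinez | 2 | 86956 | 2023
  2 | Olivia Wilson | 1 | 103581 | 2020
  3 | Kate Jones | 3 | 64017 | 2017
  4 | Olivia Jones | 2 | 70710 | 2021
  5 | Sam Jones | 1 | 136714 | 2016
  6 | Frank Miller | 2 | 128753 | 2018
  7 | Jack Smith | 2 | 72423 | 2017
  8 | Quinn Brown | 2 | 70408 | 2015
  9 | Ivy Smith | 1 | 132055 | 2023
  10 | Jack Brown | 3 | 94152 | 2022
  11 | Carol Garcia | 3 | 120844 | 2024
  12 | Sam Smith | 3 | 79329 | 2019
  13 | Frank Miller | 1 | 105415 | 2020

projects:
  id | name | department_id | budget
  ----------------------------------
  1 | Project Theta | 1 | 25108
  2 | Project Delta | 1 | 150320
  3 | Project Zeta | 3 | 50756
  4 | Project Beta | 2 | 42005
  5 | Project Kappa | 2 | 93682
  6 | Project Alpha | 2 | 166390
SELECT c.name, p.name AS department, c.budget FROM projects c JOIN departments p ON c.department_id = p.id ORDER BY c.budget DESC

Execution result:
name | department | budget
Project Alpha | Sales | 166390
Project Delta | Marketing | 150320
Project Kappa | Sales | 93682
Project Zeta | HR | 50756
Project Beta | Sales | 42005
Project Theta | Marketing | 25108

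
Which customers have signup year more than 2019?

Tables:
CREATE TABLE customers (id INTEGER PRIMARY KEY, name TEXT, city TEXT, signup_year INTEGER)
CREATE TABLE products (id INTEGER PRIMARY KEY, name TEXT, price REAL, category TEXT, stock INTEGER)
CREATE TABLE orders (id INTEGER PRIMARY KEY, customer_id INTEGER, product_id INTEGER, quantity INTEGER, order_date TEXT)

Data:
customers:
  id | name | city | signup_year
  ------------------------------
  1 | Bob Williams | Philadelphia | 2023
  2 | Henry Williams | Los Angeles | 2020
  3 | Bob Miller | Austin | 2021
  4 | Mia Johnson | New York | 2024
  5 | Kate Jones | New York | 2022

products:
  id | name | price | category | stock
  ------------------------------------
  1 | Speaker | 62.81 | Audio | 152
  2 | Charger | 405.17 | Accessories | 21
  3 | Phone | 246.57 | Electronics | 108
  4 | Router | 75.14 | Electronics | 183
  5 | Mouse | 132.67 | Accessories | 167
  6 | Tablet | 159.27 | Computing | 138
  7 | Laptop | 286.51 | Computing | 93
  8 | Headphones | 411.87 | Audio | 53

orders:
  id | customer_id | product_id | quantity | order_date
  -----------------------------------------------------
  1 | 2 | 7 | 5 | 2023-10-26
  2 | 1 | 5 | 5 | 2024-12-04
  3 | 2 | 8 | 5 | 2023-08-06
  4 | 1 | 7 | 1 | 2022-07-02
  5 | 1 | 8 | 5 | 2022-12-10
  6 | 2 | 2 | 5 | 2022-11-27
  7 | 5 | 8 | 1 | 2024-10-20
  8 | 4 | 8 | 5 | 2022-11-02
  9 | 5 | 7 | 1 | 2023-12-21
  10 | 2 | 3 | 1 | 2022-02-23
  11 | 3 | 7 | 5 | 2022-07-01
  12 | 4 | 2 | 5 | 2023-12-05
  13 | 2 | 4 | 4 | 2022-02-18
SELECT name, signup_year FROM customers WHERE signup_year > 2019

Execution result:
name | signup_year
Bob Williams | 2023
Henry Williams | 2020
Bob Miller | 2021
Mia Johnson | 2024
Kate Jones | 2022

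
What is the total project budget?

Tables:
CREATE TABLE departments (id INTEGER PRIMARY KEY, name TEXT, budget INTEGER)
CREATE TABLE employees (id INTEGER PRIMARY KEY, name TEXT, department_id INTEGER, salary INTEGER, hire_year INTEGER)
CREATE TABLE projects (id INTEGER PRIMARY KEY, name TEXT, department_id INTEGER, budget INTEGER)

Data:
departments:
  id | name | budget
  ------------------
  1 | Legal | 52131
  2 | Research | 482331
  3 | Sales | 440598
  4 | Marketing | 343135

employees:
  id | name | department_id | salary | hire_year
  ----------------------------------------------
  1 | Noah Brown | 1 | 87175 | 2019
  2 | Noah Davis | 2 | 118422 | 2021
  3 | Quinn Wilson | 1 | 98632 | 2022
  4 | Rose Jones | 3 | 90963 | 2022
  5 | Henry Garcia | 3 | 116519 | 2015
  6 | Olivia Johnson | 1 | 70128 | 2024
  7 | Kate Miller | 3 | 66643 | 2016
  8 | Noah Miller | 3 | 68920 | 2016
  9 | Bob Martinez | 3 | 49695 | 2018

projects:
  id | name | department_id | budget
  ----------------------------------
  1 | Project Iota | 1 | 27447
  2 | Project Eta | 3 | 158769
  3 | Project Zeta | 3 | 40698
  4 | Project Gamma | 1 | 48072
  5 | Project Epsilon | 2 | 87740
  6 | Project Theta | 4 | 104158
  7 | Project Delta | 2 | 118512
SELECT SUM(budget) FROM projects

Execution result:
585396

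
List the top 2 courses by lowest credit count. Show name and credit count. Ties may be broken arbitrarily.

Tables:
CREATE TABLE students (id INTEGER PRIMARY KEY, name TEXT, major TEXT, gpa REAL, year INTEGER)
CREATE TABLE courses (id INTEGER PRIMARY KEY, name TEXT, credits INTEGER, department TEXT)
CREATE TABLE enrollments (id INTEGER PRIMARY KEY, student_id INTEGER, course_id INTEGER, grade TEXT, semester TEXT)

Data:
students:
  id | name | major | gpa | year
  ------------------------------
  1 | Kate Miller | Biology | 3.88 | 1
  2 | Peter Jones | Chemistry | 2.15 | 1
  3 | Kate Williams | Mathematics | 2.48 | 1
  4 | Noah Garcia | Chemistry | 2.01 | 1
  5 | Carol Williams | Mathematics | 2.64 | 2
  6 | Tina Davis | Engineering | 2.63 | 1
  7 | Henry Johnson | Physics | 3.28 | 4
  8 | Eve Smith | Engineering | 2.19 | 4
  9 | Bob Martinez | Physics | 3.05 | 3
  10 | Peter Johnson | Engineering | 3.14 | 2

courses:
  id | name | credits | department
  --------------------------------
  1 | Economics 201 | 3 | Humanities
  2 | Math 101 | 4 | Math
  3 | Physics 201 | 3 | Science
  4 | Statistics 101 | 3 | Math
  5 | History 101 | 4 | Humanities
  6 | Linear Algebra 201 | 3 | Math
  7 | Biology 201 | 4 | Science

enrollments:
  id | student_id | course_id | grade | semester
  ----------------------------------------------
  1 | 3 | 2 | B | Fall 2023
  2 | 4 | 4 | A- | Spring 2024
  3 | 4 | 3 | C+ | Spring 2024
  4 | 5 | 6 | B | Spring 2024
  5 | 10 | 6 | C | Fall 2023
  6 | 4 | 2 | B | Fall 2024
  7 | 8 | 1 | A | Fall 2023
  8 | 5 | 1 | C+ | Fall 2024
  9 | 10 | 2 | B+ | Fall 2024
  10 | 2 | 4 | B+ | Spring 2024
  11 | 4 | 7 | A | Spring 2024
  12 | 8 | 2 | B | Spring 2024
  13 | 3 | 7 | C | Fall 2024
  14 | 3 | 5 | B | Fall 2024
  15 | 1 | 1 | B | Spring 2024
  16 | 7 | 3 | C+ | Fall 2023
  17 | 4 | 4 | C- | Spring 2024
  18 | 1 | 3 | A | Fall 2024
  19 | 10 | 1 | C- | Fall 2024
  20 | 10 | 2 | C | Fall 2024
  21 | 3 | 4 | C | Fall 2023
SELECT name, credits FROM courses ORDER BY credits ASC LIMIT 2

Execution result:
name | credits
Economics 201 | 3
Physics 201 | 3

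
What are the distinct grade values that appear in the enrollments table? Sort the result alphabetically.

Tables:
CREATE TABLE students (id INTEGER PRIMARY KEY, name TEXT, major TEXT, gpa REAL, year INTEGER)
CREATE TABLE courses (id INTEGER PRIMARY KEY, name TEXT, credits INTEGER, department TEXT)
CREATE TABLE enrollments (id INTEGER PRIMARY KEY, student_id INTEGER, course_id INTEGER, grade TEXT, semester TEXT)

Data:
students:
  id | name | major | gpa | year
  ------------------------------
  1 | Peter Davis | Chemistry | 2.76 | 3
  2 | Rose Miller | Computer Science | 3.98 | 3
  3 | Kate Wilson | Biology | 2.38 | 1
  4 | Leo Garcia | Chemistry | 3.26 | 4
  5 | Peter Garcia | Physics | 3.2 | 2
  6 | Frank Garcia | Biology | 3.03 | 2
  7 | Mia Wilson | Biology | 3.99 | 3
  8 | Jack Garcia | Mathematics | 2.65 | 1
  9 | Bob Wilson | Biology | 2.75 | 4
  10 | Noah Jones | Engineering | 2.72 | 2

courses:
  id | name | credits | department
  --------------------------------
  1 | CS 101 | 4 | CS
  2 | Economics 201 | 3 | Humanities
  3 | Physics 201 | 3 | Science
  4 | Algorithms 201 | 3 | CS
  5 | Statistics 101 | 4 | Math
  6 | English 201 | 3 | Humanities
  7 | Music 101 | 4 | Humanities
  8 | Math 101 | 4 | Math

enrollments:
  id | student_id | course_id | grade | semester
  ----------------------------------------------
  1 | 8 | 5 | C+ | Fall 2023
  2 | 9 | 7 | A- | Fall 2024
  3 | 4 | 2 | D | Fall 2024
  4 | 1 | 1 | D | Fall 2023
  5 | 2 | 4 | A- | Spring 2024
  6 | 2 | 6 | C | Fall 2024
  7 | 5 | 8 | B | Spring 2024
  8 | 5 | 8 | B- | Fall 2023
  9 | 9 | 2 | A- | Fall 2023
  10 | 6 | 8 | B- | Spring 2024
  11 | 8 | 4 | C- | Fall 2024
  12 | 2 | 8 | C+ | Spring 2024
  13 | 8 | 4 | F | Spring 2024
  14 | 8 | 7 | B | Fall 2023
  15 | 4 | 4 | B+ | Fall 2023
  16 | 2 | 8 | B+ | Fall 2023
SELECT DISTINCT grade FROM enrollments ORDER BY grade

Execution result:
grade
A-
B
B+
B-
C
C+
C-
D
F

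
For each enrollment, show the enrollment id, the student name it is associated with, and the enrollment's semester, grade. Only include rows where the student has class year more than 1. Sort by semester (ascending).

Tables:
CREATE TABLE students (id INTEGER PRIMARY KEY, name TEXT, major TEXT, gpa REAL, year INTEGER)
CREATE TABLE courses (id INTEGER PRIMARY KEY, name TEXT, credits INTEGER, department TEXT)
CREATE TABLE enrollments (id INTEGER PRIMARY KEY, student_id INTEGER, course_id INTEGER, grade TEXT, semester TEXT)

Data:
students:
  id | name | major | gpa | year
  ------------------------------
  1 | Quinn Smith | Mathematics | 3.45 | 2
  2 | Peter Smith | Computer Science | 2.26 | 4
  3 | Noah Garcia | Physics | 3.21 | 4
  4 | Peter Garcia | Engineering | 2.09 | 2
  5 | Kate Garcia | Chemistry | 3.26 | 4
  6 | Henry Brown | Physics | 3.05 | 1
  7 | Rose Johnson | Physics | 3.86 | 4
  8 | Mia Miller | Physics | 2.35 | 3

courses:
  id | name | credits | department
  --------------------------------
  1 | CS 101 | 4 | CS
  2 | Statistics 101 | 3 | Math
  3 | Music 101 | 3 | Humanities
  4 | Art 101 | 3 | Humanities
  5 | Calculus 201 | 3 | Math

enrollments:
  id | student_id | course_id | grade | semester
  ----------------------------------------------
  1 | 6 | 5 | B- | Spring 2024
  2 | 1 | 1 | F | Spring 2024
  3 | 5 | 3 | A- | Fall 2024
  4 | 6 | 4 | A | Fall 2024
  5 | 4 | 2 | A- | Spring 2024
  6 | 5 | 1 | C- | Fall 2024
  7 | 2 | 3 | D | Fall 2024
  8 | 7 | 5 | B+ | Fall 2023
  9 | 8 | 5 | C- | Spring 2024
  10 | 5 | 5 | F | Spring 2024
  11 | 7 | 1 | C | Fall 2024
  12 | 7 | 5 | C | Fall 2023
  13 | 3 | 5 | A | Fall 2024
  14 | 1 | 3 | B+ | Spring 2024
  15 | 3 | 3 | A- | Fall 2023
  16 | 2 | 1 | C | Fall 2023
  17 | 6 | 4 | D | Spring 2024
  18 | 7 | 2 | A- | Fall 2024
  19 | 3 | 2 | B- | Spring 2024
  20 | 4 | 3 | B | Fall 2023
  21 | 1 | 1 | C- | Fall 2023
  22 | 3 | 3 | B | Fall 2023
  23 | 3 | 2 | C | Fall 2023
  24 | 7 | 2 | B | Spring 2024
SELECT c.id, p.name AS student, c.semester, c.grade FROM enrollments c JOIN students p ON c.student_id = p.id WHERE p.year > 1 ORDER BY c.semester ASC

Execution result:
id | student | semester | grade
8 | Rose Johnson | Fall 2023 | B+
12 | Rose Johnson | Fall 2023 | C
15 | Noah Garcia | Fall 2023 | A-
16 | Peter Smith | Fall 2023 | C
20 | Peter Garcia | Fall 2023 | B
21 | Quinn Smith | Fall 2023 | C-
22 | Noah Garcia | Fall 2023 | B
23 | Noah Garcia | Fall 2023 | C
3 | Kate Garcia | Fall 2024 | A-
6 | Kate Garcia | Fall 2024 | C-
7 | Peter Smith | Fall 2024 | D
11 | Rose Johnson | Fall 2024 | C
13 | Noah Garcia | Fall 2024 | A
18 | Rose Johnson | Fall 2024 | A-
2 | Quinn Smith | Spring 2024 | F
5 | Peter Garcia | Spring 2024 | A-
9 | Mia Miller | Spring 2024 | C-
10 | Kate Garcia | Spring 2024 | F
14 | Quinn Smith | Spring 2024 | B+
19 | Noah Garcia | Spring 2024 | B-
24 | Rose Johnson | Spring 2024 | B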